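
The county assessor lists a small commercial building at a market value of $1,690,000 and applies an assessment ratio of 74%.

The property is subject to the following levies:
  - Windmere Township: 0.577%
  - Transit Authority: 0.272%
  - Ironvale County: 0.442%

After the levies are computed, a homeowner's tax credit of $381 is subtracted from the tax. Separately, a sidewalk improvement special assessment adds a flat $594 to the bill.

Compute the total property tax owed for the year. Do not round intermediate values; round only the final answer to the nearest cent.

$16,358.25

Assessed value = $1,690,000 × 0.74 = $1,250,600
Windmere Township: $1,250,600 × 0.00577 = $7,215.962
Transit Authority: $1,250,600 × 0.00272 = $3,401.632
Ironvale County: $1,250,600 × 0.00442 = $5,527.652
Levies subtotal = $16,145.246
After credit = $16,145.246 − $381 = $15,764.246
Total = $15,764.246 + $594 = $16,358.246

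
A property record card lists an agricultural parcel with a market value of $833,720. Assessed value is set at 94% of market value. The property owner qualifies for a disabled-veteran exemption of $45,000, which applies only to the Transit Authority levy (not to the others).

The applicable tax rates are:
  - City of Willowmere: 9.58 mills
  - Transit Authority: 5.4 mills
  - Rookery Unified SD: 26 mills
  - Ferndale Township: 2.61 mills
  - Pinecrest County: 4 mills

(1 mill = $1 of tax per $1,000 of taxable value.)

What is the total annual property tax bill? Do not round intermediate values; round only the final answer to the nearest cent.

$37,053.13

Assessed value = $833,720 × 0.94 = $783,696.8
City of Willowmere: $783,696.8 × 0.00958 = $7,507.815344
Transit Authority: ($783,696.8 − $45,000) × 0.0054 = $738,696.8 × 0.0054 = $3,988.96272
Rookery Unified SD: $783,696.8 × 0.026 = $20,376.1168
Ferndale Township: $783,696.8 × 0.00261 = $2,045.448648
Pinecrest County: $783,696.8 × 0.004 = $3,134.7872
Total = $37,053.130712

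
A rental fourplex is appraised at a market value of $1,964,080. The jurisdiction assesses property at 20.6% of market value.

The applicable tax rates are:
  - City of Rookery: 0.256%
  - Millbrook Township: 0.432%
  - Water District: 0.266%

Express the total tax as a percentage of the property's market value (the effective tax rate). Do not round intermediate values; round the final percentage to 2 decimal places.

Assessed value = $1,964,080 × 0.206 = $404,600.48
City of Rookery: $404,600.48 × 0.00256 = $1,035.7772288
Millbrook Township: $404,600.48 × 0.00432 = $1,747.8740736
Water District: $404,600.48 × 0.00266 = $1,076.2372768
Total tax = $3,859.8885792
Effective rate = $3,859.8885792 ÷ $1,964,080 = 0.20% of market value

0.20%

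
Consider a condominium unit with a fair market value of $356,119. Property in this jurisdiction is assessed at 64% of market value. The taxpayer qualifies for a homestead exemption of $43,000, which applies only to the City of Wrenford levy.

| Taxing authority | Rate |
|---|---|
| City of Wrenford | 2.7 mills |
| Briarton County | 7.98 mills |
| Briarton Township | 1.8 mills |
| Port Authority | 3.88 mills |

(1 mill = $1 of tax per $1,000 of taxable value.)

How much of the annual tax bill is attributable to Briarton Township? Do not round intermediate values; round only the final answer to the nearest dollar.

$410

Assessed value = $356,119 × 0.64 = $227,916.16
Briarton Township taxable value = $227,916.16 (exemption does not apply)
Briarton Township levy = $227,916.16 × 0.0018 = $410.249088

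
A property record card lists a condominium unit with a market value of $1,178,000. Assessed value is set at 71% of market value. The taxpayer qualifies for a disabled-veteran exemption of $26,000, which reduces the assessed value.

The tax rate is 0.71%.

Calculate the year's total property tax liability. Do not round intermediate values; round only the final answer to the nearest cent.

$5,753.70

Assessed value = $1,178,000 × 0.71 = $836,380
Taxable value = $836,380 − $26,000 = $810,380
Tax = $810,380 × 0.0071 = $5,753.698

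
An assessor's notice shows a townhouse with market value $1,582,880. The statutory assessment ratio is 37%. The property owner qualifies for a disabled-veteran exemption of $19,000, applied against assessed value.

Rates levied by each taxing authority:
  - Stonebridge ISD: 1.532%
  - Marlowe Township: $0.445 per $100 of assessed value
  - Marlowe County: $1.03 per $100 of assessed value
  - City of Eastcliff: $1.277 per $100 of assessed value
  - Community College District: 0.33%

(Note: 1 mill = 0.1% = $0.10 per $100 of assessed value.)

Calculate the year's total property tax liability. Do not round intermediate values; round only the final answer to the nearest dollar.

Assessed value = $1,582,880 × 0.37 = $585,665.6
Taxable value = $585,665.6 − $19,000 = $566,665.6
Stonebridge ISD: $566,665.6 × 0.01532 = $8,681.316992
Marlowe Township: $566,665.6 × 0.00445 = $2,521.66192
Marlowe County: $566,665.6 × 0.0103 = $5,836.65568
City of Eastcliff: $566,665.6 × 0.01277 = $7,236.319712
Community College District: $566,665.6 × 0.0033 = $1,869.99648
Total = $26,145.950784

$26,146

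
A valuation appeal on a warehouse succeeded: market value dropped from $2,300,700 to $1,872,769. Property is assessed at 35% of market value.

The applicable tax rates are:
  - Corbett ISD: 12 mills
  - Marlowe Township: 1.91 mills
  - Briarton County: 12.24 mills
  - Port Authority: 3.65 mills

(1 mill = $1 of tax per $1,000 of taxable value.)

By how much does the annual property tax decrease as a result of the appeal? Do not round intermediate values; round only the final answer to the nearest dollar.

$4,463

Old assessed value = $2,300,700 × 0.35 = $805,245
New assessed value = $1,872,769 × 0.35 = $655,469.15
Combined rate = 0.012 + 0.00191 + 0.01224 + 0.00365 = 0.0298
Old tax = $805,245 × 0.0298 = $23,996.301
New tax = $655,469.15 × 0.0298 = $19,532.98067
Reduction = $23,996.301 − $19,532.98067 = $4,463.32033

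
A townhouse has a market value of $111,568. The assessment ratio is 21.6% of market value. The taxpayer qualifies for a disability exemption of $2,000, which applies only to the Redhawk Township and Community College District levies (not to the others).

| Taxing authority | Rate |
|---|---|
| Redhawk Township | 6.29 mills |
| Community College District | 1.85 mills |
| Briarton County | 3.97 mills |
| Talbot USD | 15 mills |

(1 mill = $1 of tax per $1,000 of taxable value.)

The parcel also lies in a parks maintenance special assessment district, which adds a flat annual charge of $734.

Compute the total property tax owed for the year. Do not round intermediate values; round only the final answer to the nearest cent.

Assessed value = $111,568 × 0.216 = $24,098.688
Redhawk Township: ($24,098.688 − $2,000) × 0.00629 = $22,098.688 × 0.00629 = $139.00074752
Community College District: ($24,098.688 − $2,000) × 0.00185 = $22,098.688 × 0.00185 = $40.8825728
Briarton County: $24,098.688 × 0.00397 = $95.67179136
Talbot USD: $24,098.688 × 0.015 = $361.48032
Levies subtotal = $637.03543168
Total = $637.03543168 + $734 = $1,371.03543168

$1,371.04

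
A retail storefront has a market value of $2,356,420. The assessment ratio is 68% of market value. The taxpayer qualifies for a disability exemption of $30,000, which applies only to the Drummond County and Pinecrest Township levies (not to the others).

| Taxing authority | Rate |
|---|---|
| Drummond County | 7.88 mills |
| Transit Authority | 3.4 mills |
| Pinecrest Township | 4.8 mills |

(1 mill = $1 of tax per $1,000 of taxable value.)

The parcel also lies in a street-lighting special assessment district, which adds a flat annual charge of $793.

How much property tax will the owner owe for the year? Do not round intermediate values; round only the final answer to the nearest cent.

Assessed value = $2,356,420 × 0.68 = $1,602,365.6
Drummond County: ($1,602,365.6 − $30,000) × 0.00788 = $1,572,365.6 × 0.00788 = $12,390.240928
Transit Authority: $1,602,365.6 × 0.0034 = $5,448.04304
Pinecrest Township: ($1,602,365.6 − $30,000) × 0.0048 = $1,572,365.6 × 0.0048 = $7,547.35488
Levies subtotal = $25,385.638848
Total = $25,385.638848 + $793 = $26,178.638848

$26,178.64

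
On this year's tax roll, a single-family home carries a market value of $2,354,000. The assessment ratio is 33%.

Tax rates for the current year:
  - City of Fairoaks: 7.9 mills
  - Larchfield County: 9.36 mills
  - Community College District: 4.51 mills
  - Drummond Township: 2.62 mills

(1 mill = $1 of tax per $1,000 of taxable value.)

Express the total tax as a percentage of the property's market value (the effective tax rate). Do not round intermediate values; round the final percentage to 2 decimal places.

Assessed value = $2,354,000 × 0.33 = $776,820
City of Fairoaks: $776,820 × 0.0079 = $6,136.878
Larchfield County: $776,820 × 0.00936 = $7,271.0352
Community College District: $776,820 × 0.00451 = $3,503.4582
Drummond Township: $776,820 × 0.00262 = $2,035.2684
Total tax = $18,946.6398
Effective rate = $18,946.6398 ÷ $2,354,000 = 0.80% of market value

0.80%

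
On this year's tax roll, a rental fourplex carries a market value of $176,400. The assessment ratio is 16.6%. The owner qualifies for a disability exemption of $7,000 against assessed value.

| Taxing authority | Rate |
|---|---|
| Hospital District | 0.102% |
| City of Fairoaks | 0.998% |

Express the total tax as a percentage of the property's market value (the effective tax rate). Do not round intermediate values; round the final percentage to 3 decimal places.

Assessed value = $176,400 × 0.166 = $29,282.4
Taxable value = $29,282.4 − $7,000 = $22,282.4
Hospital District: $22,282.4 × 0.00102 = $22.728048
City of Fairoaks: $22,282.4 × 0.00998 = $222.378352
Total tax = $245.1064
Effective rate = $245.1064 ÷ $176,400 = 0.139% of market value

0.139%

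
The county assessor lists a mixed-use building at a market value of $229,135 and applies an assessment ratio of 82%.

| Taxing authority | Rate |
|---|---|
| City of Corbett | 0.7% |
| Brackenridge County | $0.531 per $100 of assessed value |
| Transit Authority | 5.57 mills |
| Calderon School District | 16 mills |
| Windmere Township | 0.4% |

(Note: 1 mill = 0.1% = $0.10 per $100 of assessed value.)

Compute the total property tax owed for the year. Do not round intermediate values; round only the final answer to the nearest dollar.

$7,117

Assessed value = $229,135 × 0.82 = $187,890.7
City of Corbett: $187,890.7 × 0.007 = $1,315.2349
Brackenridge County: $187,890.7 × 0.00531 = $997.699617
Transit Authority: $187,890.7 × 0.00557 = $1,046.551199
Calderon School District: $187,890.7 × 0.016 = $3,006.2512
Windmere Township: $187,890.7 × 0.004 = $751.5628
Total = $7,117.299716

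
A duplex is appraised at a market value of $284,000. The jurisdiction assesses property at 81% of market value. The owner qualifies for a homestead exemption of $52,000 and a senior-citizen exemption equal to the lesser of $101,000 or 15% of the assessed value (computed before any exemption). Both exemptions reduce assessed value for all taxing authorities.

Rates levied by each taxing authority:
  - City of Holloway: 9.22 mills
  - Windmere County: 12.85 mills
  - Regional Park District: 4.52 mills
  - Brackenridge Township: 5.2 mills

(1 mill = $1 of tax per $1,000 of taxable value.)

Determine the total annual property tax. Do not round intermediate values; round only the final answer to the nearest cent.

Assessed value = $284,000 × 0.81 = $230,040
Senior-citizen exemption = min($101,000, 15% × $230,040) = min($101,000, $34,506) = $34,506 (percentage binds)
Taxable value = $230,040 − $52,000 − $34,506 = $143,534
City of Holloway: $143,534 × 0.00922 = $1,323.38348
Windmere County: $143,534 × 0.01285 = $1,844.4119
Regional Park District: $143,534 × 0.00452 = $648.77368
Brackenridge Township: $143,534 × 0.0052 = $746.3768
Total = $4,562.94586

$4,562.95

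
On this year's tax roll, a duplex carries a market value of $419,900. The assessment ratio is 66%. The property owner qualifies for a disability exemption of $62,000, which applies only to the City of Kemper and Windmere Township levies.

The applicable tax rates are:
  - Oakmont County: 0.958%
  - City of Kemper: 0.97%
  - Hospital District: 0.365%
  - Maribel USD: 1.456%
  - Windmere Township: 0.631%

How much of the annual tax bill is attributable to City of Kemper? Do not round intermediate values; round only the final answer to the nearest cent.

$2,086.80

Assessed value = $419,900 × 0.66 = $277,134
City of Kemper taxable value = $277,134 − $62,000 = $215,134
City of Kemper levy = $215,134 × 0.0097 = $2,086.7998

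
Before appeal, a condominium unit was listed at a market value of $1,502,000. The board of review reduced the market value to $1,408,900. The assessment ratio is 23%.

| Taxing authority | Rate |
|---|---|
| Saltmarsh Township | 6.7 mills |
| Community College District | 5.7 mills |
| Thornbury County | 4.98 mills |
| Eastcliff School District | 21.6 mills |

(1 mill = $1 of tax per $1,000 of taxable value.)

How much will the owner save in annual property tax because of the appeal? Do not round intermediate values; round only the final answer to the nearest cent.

Old assessed value = $1,502,000 × 0.23 = $345,460
New assessed value = $1,408,900 × 0.23 = $324,047
Combined rate = 0.0067 + 0.0057 + 0.00498 + 0.0216 = 0.03898
Old tax = $345,460 × 0.03898 = $13,466.0308
New tax = $324,047 × 0.03898 = $12,631.35206
Reduction = $13,466.0308 − $12,631.35206 = $834.67874

$834.68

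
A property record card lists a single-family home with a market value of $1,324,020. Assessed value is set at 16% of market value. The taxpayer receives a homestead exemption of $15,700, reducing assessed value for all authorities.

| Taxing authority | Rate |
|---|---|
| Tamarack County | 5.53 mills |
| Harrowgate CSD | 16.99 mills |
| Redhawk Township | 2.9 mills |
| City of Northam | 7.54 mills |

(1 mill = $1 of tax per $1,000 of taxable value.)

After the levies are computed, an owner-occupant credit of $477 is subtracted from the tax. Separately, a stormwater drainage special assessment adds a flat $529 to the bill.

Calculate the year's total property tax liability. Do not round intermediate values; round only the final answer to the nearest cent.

$6,516.88

Assessed value = $1,324,020 × 0.16 = $211,843.2
Taxable value = $211,843.2 − $15,700 = $196,143.2
Tamarack County: $196,143.2 × 0.00553 = $1,084.671896
Harrowgate CSD: $196,143.2 × 0.01699 = $3,332.472968
Redhawk Township: $196,143.2 × 0.0029 = $568.81528
City of Northam: $196,143.2 × 0.00754 = $1,478.919728
Levies subtotal = $6,464.879872
After credit = $6,464.879872 − $477 = $5,987.879872
Total = $5,987.879872 + $529 = $6,516.879872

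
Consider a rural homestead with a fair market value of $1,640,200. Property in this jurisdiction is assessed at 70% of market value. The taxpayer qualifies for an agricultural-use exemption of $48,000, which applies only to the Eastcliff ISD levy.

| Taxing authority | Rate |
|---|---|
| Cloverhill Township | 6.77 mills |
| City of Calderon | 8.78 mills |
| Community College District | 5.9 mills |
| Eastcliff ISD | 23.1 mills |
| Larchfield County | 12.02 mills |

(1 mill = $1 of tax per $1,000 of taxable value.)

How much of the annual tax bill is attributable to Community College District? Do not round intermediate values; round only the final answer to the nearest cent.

Assessed value = $1,640,200 × 0.7 = $1,148,140
Community College District taxable value = $1,148,140 (exemption does not apply)
Community College District levy = $1,148,140 × 0.0059 = $6,774.026

$6,774.03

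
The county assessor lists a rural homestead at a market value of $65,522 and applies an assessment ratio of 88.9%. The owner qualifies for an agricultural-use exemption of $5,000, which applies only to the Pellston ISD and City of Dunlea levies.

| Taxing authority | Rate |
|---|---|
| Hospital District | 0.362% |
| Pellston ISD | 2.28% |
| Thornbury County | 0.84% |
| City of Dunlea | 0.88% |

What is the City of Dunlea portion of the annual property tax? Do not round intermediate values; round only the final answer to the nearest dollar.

$469

Assessed value = $65,522 × 0.889 = $58,249.058
City of Dunlea taxable value = $58,249.058 − $5,000 = $53,249.058
City of Dunlea levy = $53,249.058 × 0.0088 = $468.5917104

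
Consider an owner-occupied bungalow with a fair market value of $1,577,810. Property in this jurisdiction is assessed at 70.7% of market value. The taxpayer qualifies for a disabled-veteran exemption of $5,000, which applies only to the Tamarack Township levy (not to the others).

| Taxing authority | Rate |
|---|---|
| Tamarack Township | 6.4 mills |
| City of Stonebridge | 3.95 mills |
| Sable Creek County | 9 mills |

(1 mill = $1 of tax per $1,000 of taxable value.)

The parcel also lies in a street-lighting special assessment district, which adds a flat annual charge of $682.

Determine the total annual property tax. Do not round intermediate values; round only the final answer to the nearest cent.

$22,235.15

Assessed value = $1,577,810 × 0.707 = $1,115,511.67
Tamarack Township: ($1,115,511.67 − $5,000) × 0.0064 = $1,110,511.67 × 0.0064 = $7,107.274688
City of Stonebridge: $1,115,511.67 × 0.00395 = $4,406.2710965
Sable Creek County: $1,115,511.67 × 0.009 = $10,039.60503
Levies subtotal = $21,553.1508145
Total = $21,553.1508145 + $682 = $22,235.1508145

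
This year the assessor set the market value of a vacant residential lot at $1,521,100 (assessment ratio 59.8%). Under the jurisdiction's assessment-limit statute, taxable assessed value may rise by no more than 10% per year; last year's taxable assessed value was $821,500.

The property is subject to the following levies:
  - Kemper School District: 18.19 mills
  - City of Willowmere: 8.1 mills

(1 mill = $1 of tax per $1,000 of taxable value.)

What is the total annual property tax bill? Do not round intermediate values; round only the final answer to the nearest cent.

Uncapped assessed value = $1,521,100 × 0.598 = $909,617.8
Cap limit = $821,500 × 1.1 = $903,650
Taxable assessed value = min($909,617.8, $903,650) = $903,650 (cap binds)
Kemper School District: $903,650 × 0.01819 = $16,437.3935
City of Willowmere: $903,650 × 0.0081 = $7,319.565
Total = $23,756.9585

$23,756.96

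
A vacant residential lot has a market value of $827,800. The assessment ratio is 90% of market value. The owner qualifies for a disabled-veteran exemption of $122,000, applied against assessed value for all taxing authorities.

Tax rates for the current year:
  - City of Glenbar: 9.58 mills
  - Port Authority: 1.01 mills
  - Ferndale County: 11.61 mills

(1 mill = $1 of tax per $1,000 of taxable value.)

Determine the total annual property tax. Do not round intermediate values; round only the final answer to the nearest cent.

$13,831.04

Assessed value = $827,800 × 0.9 = $745,020
Taxable value = $745,020 − $122,000 = $623,020
City of Glenbar: $623,020 × 0.00958 = $5,968.5316
Port Authority: $623,020 × 0.00101 = $629.2502
Ferndale County: $623,020 × 0.01161 = $7,233.2622
Total = $5,968.5316 + $629.2502 + $7,233.2622 = $13,831.044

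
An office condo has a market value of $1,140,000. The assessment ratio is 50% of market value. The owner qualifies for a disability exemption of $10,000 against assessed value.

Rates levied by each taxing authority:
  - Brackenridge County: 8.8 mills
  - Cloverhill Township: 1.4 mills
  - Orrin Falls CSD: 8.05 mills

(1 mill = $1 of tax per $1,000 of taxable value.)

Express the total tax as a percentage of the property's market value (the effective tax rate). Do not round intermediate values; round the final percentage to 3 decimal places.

0.896%

Assessed value = $1,140,000 × 0.5 = $570,000
Taxable value = $570,000 − $10,000 = $560,000
Brackenridge County: $560,000 × 0.0088 = $4,928
Cloverhill Township: $560,000 × 0.0014 = $784
Orrin Falls CSD: $560,000 × 0.00805 = $4,508
Total tax = $10,220
Effective rate = $10,220 ÷ $1,140,000 = 0.896% of market value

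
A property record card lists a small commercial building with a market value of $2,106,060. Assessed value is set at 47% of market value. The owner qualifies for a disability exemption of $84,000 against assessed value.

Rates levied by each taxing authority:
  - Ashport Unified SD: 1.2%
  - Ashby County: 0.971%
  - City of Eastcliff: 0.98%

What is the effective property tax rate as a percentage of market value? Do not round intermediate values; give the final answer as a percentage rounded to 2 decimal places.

Assessed value = $2,106,060 × 0.47 = $989,848.2
Taxable value = $989,848.2 − $84,000 = $905,848.2
Ashport Unified SD: $905,848.2 × 0.012 = $10,870.1784
Ashby County: $905,848.2 × 0.00971 = $8,795.786022
City of Eastcliff: $905,848.2 × 0.0098 = $8,877.31236
Total tax = $28,543.276782
Effective rate = $28,543.276782 ÷ $2,106,060 = 1.36% of market value

1.36%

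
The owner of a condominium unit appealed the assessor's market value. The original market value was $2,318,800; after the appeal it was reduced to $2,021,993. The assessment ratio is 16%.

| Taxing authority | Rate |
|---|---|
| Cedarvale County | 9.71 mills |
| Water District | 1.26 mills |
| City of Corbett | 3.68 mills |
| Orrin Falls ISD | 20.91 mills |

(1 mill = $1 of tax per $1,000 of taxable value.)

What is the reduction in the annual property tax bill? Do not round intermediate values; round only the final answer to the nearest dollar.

Old assessed value = $2,318,800 × 0.16 = $371,008
New assessed value = $2,021,993 × 0.16 = $323,518.88
Combined rate = 0.00971 + 0.00126 + 0.00368 + 0.02091 = 0.03556
Old tax = $371,008 × 0.03556 = $13,193.04448
New tax = $323,518.88 × 0.03556 = $11,504.3313728
Reduction = $13,193.04448 − $11,504.3313728 = $1,688.7131072

$1,689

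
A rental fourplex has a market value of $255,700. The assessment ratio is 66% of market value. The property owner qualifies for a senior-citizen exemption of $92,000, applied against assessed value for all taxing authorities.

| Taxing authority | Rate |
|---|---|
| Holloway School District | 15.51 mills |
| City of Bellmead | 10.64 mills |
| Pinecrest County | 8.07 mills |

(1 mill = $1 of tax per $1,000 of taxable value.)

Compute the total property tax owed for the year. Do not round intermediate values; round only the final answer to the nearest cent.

$2,626.80

Assessed value = $255,700 × 0.66 = $168,762
Taxable value = $168,762 − $92,000 = $76,762
Holloway School District: $76,762 × 0.01551 = $1,190.57862
City of Bellmead: $76,762 × 0.01064 = $816.74768
Pinecrest County: $76,762 × 0.00807 = $619.46934
Total = $1,190.57862 + $816.74768 + $619.46934 = $2,626.79564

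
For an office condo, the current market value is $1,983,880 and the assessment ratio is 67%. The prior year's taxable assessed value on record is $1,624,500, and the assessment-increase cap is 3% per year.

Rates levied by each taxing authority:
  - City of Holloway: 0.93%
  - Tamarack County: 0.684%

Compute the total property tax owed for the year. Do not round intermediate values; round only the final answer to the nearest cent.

$21,453.28

Uncapped assessed value = $1,983,880 × 0.67 = $1,329,199.6
Cap limit = $1,624,500 × 1.03 = $1,673,235
Taxable assessed value = min($1,329,199.6, $1,673,235) = $1,329,199.6 (cap does not bind)
City of Holloway: $1,329,199.6 × 0.0093 = $12,361.55628
Tamarack County: $1,329,199.6 × 0.00684 = $9,091.725264
Total = $21,453.281544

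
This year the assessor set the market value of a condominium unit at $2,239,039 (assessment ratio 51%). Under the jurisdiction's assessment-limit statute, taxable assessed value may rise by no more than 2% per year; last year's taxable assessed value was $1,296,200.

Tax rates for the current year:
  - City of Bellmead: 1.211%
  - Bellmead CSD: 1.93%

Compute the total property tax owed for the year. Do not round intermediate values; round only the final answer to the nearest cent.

Uncapped assessed value = $2,239,039 × 0.51 = $1,141,909.89
Cap limit = $1,296,200 × 1.02 = $1,322,124
Taxable assessed value = min($1,141,909.89, $1,322,124) = $1,141,909.89 (cap does not bind)
City of Bellmead: $1,141,909.89 × 0.01211 = $13,828.5287679
Bellmead CSD: $1,141,909.89 × 0.0193 = $22,038.860877
Total = $35,867.3896449

$35,867.39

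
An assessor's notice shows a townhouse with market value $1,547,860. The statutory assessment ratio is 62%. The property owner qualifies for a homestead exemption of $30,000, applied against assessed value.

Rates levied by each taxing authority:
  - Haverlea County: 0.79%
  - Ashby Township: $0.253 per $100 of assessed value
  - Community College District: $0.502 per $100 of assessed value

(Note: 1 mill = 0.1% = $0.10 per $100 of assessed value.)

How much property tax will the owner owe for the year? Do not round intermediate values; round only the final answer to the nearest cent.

$14,363.45

Assessed value = $1,547,860 × 0.62 = $959,673.2
Taxable value = $959,673.2 − $30,000 = $929,673.2
Haverlea County: $929,673.2 × 0.0079 = $7,344.41828
Ashby Township: $929,673.2 × 0.00253 = $2,352.073196
Community College District: $929,673.2 × 0.00502 = $4,666.959464
Total = $14,363.45094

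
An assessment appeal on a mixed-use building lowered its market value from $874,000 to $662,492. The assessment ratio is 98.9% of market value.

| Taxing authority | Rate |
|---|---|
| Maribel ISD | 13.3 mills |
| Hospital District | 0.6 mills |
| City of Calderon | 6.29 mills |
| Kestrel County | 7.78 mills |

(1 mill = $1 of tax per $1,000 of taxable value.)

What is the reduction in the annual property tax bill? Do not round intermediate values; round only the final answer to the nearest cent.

Old assessed value = $874,000 × 0.989 = $864,386
New assessed value = $662,492 × 0.989 = $655,204.588
Combined rate = 0.0133 + 0.0006 + 0.00629 + 0.00778 = 0.02797
Old tax = $864,386 × 0.02797 = $24,176.87642
New tax = $655,204.588 × 0.02797 = $18,326.07232636
Reduction = $24,176.87642 − $18,326.07232636 = $5,850.80409364

$5,850.80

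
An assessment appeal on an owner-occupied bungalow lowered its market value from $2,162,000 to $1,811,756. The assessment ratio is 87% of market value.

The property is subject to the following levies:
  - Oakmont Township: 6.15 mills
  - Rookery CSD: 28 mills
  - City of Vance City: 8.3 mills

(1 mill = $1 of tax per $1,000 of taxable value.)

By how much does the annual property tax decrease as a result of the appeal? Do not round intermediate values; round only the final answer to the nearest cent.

$12,935.04

Old assessed value = $2,162,000 × 0.87 = $1,880,940
New assessed value = $1,811,756 × 0.87 = $1,576,227.72
Combined rate = 0.00615 + 0.028 + 0.0083 = 0.04245
Old tax = $1,880,940 × 0.04245 = $79,845.903
New tax = $1,576,227.72 × 0.04245 = $66,910.866714
Reduction = $79,845.903 − $66,910.866714 = $12,935.036286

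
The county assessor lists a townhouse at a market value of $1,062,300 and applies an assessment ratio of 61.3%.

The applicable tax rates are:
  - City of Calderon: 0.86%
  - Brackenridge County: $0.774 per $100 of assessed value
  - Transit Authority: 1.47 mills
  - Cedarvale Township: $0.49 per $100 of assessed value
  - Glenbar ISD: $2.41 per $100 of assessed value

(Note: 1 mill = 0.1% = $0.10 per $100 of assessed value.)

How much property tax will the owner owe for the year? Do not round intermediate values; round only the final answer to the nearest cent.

Assessed value = $1,062,300 × 0.613 = $651,189.9
City of Calderon: $651,189.9 × 0.0086 = $5,600.23314
Brackenridge County: $651,189.9 × 0.00774 = $5,040.209826
Transit Authority: $651,189.9 × 0.00147 = $957.249153
Cedarvale Township: $651,189.9 × 0.0049 = $3,190.83051
Glenbar ISD: $651,189.9 × 0.0241 = $15,693.67659
Total = $30,482.199219

$30,482.20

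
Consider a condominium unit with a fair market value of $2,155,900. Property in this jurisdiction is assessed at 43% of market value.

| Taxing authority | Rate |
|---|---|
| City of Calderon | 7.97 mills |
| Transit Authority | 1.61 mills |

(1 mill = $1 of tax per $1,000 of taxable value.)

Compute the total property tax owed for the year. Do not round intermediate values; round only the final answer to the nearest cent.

$8,881.01

Assessed value = $2,155,900 × 0.43 = $927,037
City of Calderon: $927,037 × 0.00797 = $7,388.48489
Transit Authority: $927,037 × 0.00161 = $1,492.52957
Total = $7,388.48489 + $1,492.52957 = $8,881.01446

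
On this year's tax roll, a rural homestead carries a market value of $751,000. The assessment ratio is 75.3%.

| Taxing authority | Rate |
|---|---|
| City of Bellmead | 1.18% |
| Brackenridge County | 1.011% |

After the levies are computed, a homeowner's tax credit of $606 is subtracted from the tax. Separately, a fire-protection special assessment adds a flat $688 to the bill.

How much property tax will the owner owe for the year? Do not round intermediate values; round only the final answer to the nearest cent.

Assessed value = $751,000 × 0.753 = $565,503
City of Bellmead: $565,503 × 0.0118 = $6,672.9354
Brackenridge County: $565,503 × 0.01011 = $5,717.23533
Levies subtotal = $12,390.17073
After credit = $12,390.17073 − $606 = $11,784.17073
Total = $11,784.17073 + $688 = $12,472.17073

$12,472.17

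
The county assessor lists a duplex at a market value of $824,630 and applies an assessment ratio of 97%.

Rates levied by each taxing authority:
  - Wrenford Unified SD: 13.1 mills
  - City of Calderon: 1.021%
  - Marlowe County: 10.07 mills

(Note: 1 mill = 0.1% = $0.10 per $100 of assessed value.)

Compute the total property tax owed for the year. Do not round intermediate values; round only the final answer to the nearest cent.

$26,700.36

Assessed value = $824,630 × 0.97 = $799,891.1
Wrenford Unified SD: $799,891.1 × 0.0131 = $10,478.57341
City of Calderon: $799,891.1 × 0.01021 = $8,166.888131
Marlowe County: $799,891.1 × 0.01007 = $8,054.903377
Total = $26,700.364918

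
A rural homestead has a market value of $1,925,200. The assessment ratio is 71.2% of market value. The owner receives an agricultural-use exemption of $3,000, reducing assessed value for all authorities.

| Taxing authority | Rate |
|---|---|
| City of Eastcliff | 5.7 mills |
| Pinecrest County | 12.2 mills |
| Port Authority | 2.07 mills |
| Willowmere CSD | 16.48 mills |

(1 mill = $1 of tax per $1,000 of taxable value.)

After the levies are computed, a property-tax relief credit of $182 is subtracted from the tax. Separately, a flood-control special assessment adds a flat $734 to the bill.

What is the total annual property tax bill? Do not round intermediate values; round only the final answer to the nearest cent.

Assessed value = $1,925,200 × 0.712 = $1,370,742.4
Taxable value = $1,370,742.4 − $3,000 = $1,367,742.4
City of Eastcliff: $1,367,742.4 × 0.0057 = $7,796.13168
Pinecrest County: $1,367,742.4 × 0.0122 = $16,686.45728
Port Authority: $1,367,742.4 × 0.00207 = $2,831.226768
Willowmere CSD: $1,367,742.4 × 0.01648 = $22,540.394752
Levies subtotal = $49,854.21048
After credit = $49,854.21048 − $182 = $49,672.21048
Total = $49,672.21048 + $734 = $50,406.21048

$50,406.21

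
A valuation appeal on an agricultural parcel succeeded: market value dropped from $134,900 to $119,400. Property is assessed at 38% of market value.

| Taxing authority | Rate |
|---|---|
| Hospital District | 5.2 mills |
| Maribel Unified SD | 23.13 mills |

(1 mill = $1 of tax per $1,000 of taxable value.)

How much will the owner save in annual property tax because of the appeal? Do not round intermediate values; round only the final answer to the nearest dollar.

Old assessed value = $134,900 × 0.38 = $51,262
New assessed value = $119,400 × 0.38 = $45,372
Combined rate = 0.0052 + 0.02313 = 0.02833
Old tax = $51,262 × 0.02833 = $1,452.25246
New tax = $45,372 × 0.02833 = $1,285.38876
Reduction = $1,452.25246 − $1,285.38876 = $166.8637

$167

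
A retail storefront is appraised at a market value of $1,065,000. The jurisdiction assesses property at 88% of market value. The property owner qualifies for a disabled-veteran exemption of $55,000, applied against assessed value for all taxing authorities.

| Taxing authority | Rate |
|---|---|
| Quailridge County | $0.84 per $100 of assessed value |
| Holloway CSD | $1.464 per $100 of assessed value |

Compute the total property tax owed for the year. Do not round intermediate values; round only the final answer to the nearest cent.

Assessed value = $1,065,000 × 0.88 = $937,200
Taxable value = $937,200 − $55,000 = $882,200
Quailridge County: $882,200 × 0.0084 = $7,410.48
Holloway CSD: $882,200 × 0.01464 = $12,915.408
Total = $7,410.48 + $12,915.408 = $20,325.888

$20,325.89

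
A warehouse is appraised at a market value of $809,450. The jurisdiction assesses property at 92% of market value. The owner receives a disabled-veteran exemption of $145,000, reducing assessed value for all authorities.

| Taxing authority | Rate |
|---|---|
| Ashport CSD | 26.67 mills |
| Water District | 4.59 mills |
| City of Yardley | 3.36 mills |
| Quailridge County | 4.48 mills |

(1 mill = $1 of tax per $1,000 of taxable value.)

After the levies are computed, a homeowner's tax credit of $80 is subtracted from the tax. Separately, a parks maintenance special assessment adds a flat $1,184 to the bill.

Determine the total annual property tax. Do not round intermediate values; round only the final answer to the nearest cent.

$24,552.04

Assessed value = $809,450 × 0.92 = $744,694
Taxable value = $744,694 − $145,000 = $599,694
Ashport CSD: $599,694 × 0.02667 = $15,993.83898
Water District: $599,694 × 0.00459 = $2,752.59546
City of Yardley: $599,694 × 0.00336 = $2,014.97184
Quailridge County: $599,694 × 0.00448 = $2,686.62912
Levies subtotal = $23,448.0354
After credit = $23,448.0354 − $80 = $23,368.0354
Total = $23,368.0354 + $1,184 = $24,552.0354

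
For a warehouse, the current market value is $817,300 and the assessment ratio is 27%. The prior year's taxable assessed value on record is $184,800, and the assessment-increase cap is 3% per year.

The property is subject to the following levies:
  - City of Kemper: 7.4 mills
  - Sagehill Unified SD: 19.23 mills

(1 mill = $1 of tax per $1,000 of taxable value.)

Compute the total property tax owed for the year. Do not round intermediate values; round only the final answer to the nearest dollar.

$5,069

Uncapped assessed value = $817,300 × 0.27 = $220,671
Cap limit = $184,800 × 1.03 = $190,344
Taxable assessed value = min($220,671, $190,344) = $190,344 (cap binds)
City of Kemper: $190,344 × 0.0074 = $1,408.5456
Sagehill Unified SD: $190,344 × 0.01923 = $3,660.31512
Total = $5,068.86072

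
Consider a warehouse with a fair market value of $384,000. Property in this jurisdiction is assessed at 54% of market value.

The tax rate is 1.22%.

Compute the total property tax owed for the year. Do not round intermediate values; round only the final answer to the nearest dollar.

$2,530

Assessed value = $384,000 × 0.54 = $207,360
Tax = $207,360 × 0.0122 = $2,529.792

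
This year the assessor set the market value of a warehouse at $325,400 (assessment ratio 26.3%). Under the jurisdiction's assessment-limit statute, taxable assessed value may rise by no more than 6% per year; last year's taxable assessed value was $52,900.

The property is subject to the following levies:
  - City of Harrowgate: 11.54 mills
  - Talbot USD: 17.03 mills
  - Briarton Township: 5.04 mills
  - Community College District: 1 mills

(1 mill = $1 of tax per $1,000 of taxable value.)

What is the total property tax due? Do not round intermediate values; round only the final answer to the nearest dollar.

$1,941

Uncapped assessed value = $325,400 × 0.263 = $85,580.2
Cap limit = $52,900 × 1.06 = $56,074
Taxable assessed value = min($85,580.2, $56,074) = $56,074 (cap binds)
City of Harrowgate: $56,074 × 0.01154 = $647.09396
Talbot USD: $56,074 × 0.01703 = $954.94022
Briarton Township: $56,074 × 0.00504 = $282.61296
Community College District: $56,074 × 0.001 = $56.074
Total = $1,940.72114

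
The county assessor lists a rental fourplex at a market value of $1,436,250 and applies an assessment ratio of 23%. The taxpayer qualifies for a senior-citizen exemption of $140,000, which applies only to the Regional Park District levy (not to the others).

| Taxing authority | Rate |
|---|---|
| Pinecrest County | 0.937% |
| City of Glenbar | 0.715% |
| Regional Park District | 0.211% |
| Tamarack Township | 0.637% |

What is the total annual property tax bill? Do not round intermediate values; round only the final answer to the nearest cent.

$7,963.04

Assessed value = $1,436,250 × 0.23 = $330,337.5
Pinecrest County: $330,337.5 × 0.00937 = $3,095.262375
City of Glenbar: $330,337.5 × 0.00715 = $2,361.913125
Regional Park District: ($330,337.5 − $140,000) × 0.00211 = $190,337.5 × 0.00211 = $401.612125
Tamarack Township: $330,337.5 × 0.00637 = $2,104.249875
Total = $7,963.0375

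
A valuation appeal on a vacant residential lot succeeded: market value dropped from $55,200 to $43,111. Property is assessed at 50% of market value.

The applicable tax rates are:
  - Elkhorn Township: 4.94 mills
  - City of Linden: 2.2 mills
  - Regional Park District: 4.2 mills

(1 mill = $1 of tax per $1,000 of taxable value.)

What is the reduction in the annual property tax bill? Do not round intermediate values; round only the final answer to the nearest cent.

Old assessed value = $55,200 × 0.5 = $27,600
New assessed value = $43,111 × 0.5 = $21,555.5
Combined rate = 0.00494 + 0.0022 + 0.0042 = 0.01134
Old tax = $27,600 × 0.01134 = $312.984
New tax = $21,555.5 × 0.01134 = $244.43937
Reduction = $312.984 − $244.43937 = $68.54463

$68.54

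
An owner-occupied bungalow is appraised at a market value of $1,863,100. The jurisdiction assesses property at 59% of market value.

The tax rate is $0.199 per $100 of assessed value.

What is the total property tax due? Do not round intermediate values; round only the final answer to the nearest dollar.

$2,187

Assessed value = $1,863,100 × 0.59 = $1,099,229
Tax = $1,099,229 × 0.00199 = $2,187.46571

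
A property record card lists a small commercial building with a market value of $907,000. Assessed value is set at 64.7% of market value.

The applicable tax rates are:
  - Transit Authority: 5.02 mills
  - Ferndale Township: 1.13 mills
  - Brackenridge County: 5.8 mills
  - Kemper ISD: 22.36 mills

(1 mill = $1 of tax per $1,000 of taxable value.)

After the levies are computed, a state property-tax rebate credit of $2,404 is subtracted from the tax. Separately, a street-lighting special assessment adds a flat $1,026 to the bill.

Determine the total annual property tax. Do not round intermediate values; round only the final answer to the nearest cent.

Assessed value = $907,000 × 0.647 = $586,829
Transit Authority: $586,829 × 0.00502 = $2,945.88158
Ferndale Township: $586,829 × 0.00113 = $663.11677
Brackenridge County: $586,829 × 0.0058 = $3,403.6082
Kemper ISD: $586,829 × 0.02236 = $13,121.49644
Levies subtotal = $20,134.10299
After credit = $20,134.10299 − $2,404 = $17,730.10299
Total = $17,730.10299 + $1,026 = $18,756.10299

$18,756.10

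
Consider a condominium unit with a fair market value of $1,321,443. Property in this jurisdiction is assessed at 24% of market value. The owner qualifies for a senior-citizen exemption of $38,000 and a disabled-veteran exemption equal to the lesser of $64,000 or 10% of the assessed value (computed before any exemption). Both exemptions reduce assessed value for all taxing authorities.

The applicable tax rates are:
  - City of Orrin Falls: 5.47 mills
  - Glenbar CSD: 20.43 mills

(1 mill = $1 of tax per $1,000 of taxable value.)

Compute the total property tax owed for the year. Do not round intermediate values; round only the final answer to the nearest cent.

Assessed value = $1,321,443 × 0.24 = $317,146.32
Disabled-veteran exemption = min($64,000, 10% × $317,146.32) = min($64,000, $31,714.632) = $31,714.632 (percentage binds)
Taxable value = $317,146.32 − $38,000 − $31,714.632 = $247,431.688
City of Orrin Falls: $247,431.688 × 0.00547 = $1,353.45133336
Glenbar CSD: $247,431.688 × 0.02043 = $5,055.02938584
Total = $6,408.4807192

$6,408.48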